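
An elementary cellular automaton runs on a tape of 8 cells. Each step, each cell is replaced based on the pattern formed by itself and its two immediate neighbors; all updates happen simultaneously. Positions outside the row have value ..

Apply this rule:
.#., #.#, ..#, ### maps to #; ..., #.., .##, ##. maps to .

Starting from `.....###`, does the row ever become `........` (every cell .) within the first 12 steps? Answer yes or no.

yes

....#.#.
...####.
..#.##..
.###....
#.#.....
###.....
.#......
##......
........
all cells are . at step 9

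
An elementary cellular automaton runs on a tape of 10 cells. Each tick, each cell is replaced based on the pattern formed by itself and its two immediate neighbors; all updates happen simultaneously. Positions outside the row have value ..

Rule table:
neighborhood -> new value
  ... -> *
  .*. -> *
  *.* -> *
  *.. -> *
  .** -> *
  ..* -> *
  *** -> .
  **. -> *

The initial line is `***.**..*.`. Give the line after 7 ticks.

*.********

*.********
***......*
*.********  (repeats tick 1; period 2)
tick 7: *.********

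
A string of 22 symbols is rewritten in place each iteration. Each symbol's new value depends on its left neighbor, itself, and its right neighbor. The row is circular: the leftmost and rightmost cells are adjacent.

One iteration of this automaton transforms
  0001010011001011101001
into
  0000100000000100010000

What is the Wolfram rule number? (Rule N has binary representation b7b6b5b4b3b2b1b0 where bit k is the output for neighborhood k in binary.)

32

position 15: 111 → 0  (bit 7 = 0)
position 9: 110 → 0  (bit 6 = 0)
position 4: 101 → 1  (bit 5 = 1)
position 0: 100 → 0  (bit 4 = 0)
position 8: 011 → 0  (bit 3 = 0)
position 3: 010 → 0  (bit 2 = 0)
position 2: 001 → 0  (bit 1 = 0)
position 1: 000 → 0  (bit 0 = 0)
bits b7..b0 = 00100000 = 32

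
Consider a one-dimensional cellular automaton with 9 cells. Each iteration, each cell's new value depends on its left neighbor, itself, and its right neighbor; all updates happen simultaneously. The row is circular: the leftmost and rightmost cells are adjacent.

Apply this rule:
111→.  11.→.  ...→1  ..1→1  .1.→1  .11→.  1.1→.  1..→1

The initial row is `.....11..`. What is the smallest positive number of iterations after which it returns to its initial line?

2

11111..11
.....11..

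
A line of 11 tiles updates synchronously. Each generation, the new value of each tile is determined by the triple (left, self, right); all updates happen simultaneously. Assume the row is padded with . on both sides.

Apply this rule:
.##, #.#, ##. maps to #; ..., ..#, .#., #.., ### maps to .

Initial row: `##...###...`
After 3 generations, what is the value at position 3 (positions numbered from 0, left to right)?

generation 1: ##...#.#...
generation 2: ##....#....
generation 3: ##.........
position 3 holds .

.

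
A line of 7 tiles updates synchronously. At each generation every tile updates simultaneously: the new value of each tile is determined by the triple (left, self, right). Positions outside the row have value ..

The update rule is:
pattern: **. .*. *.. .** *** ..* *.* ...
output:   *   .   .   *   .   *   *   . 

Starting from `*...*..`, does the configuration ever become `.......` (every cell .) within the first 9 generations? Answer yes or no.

...*...
..*....
.*.....
*......
.......
all cells are . at generation 5

yes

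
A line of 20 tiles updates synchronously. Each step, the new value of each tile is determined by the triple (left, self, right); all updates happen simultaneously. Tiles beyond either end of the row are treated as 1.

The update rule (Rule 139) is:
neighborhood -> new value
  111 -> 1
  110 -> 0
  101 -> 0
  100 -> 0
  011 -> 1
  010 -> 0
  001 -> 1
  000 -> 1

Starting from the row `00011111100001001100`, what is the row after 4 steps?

01111001110011001111

01111111001110011001
01111110011100110011
01111100111001100111
01111001110011001111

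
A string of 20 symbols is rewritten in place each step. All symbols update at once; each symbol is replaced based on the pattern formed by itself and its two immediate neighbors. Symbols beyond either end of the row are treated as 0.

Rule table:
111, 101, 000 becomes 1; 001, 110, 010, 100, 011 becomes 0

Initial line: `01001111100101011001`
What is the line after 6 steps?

00000111000010100000
11110010011001001111
01100000000000000110
00001111111111110000
11100111111111100111
01000011111111000010

01000011111111000010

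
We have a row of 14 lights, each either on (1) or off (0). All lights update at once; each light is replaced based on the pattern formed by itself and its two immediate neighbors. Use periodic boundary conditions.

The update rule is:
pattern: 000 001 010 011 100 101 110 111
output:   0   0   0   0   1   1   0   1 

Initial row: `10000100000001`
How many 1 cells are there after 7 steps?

2

01000010000000
00100001000000
00010000100000
00001000010000
00000100001000
00000010000100
00000001000010
count of 1: 2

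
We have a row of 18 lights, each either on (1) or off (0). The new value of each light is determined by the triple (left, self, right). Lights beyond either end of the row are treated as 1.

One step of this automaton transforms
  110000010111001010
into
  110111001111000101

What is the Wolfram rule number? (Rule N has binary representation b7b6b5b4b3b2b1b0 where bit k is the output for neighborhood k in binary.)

position 0: 111 → 1  (bit 7 = 1)
position 1: 110 → 1  (bit 6 = 1)
position 8: 101 → 1  (bit 5 = 1)
position 2: 100 → 0  (bit 4 = 0)
position 9: 011 → 1  (bit 3 = 1)
position 7: 010 → 0  (bit 2 = 0)
position 6: 001 → 0  (bit 1 = 0)
position 3: 000 → 1  (bit 0 = 1)
bits b7..b0 = 11101001 = 233

233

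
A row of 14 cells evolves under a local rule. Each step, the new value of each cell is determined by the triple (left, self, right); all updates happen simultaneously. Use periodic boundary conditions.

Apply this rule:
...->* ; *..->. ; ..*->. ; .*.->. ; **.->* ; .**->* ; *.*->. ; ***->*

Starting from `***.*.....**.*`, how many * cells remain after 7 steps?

***...***.**.*
***.*.***.**.*
***...***.**.*  (repeats step 1; period 2)
step 7: ***...***.**.*
count of *: 9

9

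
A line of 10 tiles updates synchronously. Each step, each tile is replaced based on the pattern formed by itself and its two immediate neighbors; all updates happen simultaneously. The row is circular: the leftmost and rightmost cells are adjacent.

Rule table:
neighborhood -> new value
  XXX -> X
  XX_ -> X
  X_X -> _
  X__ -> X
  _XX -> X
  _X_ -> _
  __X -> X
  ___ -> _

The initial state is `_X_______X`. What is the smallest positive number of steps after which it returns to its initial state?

step 1: __X_____X_
step 2: _X_X___X_X
step 3: ____X_X___
step 4: ___X___X__
step 5: __X_X_X_X_
step 6: _X_______X

6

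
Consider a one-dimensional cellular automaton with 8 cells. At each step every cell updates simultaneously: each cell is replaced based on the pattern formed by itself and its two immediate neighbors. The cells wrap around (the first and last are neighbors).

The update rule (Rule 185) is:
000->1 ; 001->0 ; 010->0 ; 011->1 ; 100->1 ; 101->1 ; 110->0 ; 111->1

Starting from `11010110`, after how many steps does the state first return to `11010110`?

10101101
01011011
10110110
01101101
11011010
10110101
01101011
11010110

8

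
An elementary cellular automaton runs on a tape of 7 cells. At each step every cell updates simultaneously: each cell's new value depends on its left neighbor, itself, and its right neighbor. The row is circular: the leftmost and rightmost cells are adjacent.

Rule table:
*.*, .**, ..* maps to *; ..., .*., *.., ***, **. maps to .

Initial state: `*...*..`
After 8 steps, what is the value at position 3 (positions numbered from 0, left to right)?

*

...*..*
..*..*.
.*..*..
*..*...
..*...*
.*...*.
*...*..  (repeats step 0; period 7)
step 8: ...*..*
position 3 holds *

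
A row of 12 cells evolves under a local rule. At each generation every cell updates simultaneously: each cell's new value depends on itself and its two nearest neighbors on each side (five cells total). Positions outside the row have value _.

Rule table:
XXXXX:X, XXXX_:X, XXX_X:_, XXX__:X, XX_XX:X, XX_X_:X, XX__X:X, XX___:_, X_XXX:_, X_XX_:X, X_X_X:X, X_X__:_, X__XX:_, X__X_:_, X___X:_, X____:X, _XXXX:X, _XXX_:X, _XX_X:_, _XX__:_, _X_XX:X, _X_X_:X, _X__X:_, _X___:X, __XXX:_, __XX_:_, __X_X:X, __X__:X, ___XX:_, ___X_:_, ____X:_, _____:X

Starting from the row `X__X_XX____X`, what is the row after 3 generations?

X__XXX__X__X
X___XXX_X__X
XX___X_X___X

XX___X_X___X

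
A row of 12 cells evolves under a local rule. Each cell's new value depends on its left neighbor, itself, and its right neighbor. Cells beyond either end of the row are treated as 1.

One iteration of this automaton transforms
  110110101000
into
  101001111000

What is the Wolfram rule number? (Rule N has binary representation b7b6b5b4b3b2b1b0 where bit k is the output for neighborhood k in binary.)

position 0: 111 → 1  (bit 7 = 1)
position 1: 110 → 0  (bit 6 = 0)
position 2: 101 → 1  (bit 5 = 1)
position 9: 100 → 0  (bit 4 = 0)
position 3: 011 → 0  (bit 3 = 0)
position 6: 010 → 1  (bit 2 = 1)
position 11: 001 → 0  (bit 1 = 0)
position 10: 000 → 0  (bit 0 = 0)
bits b7..b0 = 10100100 = 164

164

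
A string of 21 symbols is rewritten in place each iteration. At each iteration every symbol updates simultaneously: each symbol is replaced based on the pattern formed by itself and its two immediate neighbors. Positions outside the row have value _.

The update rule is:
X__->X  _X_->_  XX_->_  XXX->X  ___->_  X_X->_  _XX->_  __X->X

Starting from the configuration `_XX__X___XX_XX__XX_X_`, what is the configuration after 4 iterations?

X__XX_X_X_____XX____X
_XX______X___X__X__X_
X__X____X_X_X_XX_XX_X
_XX_X__X_____________

_XX_X__X_____________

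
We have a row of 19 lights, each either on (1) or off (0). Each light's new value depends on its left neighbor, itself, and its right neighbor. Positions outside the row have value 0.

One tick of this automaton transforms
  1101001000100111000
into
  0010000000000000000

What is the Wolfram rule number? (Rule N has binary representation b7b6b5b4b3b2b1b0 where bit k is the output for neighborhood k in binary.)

position 14: 111 → 0  (bit 7 = 0)
position 1: 110 → 0  (bit 6 = 0)
position 2: 101 → 1  (bit 5 = 1)
position 4: 100 → 0  (bit 4 = 0)
position 0: 011 → 0  (bit 3 = 0)
position 3: 010 → 0  (bit 2 = 0)
position 5: 001 → 0  (bit 1 = 0)
position 8: 000 → 0  (bit 0 = 0)
bits b7..b0 = 00100000 = 32

32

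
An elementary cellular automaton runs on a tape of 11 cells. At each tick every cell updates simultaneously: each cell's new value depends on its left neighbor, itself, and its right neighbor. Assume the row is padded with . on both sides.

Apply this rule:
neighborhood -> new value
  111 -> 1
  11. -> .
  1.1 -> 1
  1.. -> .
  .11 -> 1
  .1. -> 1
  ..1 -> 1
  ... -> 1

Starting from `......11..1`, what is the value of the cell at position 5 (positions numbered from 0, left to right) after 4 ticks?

tick 1: 1111111..11
tick 2: 111111..11.
tick 3: 11111..11..
tick 4: 1111..11..1
position 5 holds .

.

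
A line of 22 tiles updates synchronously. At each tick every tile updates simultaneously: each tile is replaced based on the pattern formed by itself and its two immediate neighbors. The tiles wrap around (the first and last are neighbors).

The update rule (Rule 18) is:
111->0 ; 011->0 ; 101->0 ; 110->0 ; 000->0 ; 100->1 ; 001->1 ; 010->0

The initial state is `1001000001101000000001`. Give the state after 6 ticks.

tick 1: 0110100010000100000010
tick 2: 1000010101001010000101
tick 3: 0100100000110001001000
tick 4: 1011010001001010110100
tick 5: 0000001010110000000011
tick 6: 1000010000001000000100

1000010000001000000100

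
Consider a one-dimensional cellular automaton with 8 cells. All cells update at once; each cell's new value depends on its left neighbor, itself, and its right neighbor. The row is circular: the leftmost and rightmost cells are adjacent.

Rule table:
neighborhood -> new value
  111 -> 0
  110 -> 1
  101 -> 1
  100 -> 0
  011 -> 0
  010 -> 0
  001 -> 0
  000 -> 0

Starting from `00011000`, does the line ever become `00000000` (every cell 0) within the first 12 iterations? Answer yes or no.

00001000
00000000
all cells are 0 at iteration 2

yes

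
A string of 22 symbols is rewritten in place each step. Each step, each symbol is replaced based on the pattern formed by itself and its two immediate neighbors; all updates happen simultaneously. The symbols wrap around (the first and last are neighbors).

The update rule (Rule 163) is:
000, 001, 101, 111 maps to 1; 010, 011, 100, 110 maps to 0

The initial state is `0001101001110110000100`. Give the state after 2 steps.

1100100101010011010010

step 1: 1110010010101000111001
step 2: 1100100101010011010010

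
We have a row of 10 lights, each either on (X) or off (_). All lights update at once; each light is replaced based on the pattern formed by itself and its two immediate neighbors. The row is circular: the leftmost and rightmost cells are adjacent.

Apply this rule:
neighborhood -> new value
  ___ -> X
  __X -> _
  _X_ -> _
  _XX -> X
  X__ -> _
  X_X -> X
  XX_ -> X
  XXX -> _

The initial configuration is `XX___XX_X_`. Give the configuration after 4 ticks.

_______XXX

tick 1: XX_X_XXX_X
tick 2: _XX_XX_XXX
tick 3: XXXXXXXX_X
tick 4: _______XXX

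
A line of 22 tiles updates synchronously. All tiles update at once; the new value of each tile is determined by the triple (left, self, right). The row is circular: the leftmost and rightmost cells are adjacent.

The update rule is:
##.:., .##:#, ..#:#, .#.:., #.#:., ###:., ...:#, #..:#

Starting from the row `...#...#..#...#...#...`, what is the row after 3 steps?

####.###.##.###.###.##

###.###.##.###.###.###
....#...#..#...#...#..
####.###.##.###.###.##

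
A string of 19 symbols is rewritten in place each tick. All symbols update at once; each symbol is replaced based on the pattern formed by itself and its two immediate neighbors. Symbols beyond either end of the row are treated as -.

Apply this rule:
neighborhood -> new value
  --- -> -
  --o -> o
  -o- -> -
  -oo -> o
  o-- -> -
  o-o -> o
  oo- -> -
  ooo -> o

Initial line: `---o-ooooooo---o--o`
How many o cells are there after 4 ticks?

9

--o-ooooooo---o--o-
-o-ooooooo---o--o--
o-ooooooo---o--o---
-ooooooo---o--o----
count of o: 9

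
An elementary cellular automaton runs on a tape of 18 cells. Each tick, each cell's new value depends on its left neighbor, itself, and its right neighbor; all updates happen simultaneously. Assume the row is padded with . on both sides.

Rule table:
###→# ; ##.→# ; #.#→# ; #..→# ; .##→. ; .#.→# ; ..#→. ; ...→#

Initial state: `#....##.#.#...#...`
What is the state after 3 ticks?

####..#######.####
.####..#######.###
..####..#######.##

..####..#######.##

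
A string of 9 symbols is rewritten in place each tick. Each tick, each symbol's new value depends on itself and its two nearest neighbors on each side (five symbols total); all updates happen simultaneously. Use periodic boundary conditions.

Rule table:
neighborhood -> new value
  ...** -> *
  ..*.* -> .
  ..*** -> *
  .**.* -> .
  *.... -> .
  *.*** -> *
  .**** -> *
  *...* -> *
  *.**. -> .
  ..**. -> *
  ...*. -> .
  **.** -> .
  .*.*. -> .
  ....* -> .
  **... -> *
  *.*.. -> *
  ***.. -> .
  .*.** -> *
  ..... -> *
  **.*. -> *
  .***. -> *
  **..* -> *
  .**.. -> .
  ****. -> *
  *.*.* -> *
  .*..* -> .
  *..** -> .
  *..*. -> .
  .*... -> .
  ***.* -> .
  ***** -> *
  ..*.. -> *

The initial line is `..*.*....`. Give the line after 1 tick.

....*..**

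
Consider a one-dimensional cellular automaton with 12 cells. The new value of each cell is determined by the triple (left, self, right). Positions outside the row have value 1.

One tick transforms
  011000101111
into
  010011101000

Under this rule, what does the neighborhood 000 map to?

1

At position 4 the neighborhood is 000; the next row has 1 there.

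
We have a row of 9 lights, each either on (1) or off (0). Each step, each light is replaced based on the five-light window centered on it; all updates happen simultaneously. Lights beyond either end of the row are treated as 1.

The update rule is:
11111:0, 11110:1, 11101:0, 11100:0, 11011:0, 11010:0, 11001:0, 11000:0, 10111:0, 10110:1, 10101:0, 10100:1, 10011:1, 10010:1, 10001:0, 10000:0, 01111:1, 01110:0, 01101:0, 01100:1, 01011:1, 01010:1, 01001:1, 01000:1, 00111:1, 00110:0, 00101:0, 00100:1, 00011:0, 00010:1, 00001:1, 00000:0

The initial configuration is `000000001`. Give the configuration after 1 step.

000000101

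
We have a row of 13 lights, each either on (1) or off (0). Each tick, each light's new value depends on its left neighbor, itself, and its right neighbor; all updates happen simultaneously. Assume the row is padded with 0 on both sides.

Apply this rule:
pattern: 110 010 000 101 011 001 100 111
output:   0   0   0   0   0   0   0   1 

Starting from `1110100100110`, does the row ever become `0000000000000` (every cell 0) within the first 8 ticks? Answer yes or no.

0100000000000
0000000000000
all cells are 0 at tick 2

yes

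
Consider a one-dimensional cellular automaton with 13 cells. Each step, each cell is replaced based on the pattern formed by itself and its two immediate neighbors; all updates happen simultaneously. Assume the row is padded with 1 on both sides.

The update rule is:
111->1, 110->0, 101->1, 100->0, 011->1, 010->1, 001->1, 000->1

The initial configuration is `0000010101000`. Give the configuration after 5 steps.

step 1: 0111111111011
step 2: 1111111110111
step 3: 1111111101111
step 4: 1111111011111
step 5: 1111110111111

1111110111111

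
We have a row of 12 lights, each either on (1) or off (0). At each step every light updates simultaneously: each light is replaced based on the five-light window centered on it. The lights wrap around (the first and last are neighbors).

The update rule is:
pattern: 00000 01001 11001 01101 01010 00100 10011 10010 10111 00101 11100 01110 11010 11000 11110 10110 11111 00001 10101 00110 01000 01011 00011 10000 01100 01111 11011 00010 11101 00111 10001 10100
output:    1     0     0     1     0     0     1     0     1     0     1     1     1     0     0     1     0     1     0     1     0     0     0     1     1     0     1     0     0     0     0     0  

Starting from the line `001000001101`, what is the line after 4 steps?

001011000000

000011101110
111001011110
111000010001
001011000000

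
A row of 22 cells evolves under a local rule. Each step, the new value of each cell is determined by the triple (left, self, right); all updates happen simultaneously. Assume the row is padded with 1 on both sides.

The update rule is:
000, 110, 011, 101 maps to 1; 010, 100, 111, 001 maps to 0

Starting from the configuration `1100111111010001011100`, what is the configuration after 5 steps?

0011101010101111101011

step 1: 0100100001100100110100
step 2: 1000001101100000111000
step 3: 1011101111101110101010
step 4: 1110111000111011010101
step 5: 0011101010101111101011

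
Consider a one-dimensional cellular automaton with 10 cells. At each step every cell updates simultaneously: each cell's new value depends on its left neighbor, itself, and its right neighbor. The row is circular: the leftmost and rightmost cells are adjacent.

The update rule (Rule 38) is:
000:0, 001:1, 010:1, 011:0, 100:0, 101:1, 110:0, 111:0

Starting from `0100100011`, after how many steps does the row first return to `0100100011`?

1101100100
0010001101
0110010011
1000110100
1001001101
0011010010
0100110110
1101001000
0011011001
0100100011

10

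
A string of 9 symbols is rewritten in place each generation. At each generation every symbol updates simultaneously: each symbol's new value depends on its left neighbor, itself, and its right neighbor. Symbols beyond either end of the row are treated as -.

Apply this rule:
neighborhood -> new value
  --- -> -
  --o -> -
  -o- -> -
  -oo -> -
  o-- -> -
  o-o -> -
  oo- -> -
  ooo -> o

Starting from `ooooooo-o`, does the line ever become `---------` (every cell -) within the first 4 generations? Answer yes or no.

yes

generation 1: -ooooo---
generation 2: --ooo----
generation 3: ---o-----
generation 4: ---------
all cells are - at generation 4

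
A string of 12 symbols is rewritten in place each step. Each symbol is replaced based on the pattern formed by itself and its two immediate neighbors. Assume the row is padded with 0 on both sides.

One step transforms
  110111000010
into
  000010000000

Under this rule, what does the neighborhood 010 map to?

0

At position 10 the neighborhood is 010; the next row has 0 there.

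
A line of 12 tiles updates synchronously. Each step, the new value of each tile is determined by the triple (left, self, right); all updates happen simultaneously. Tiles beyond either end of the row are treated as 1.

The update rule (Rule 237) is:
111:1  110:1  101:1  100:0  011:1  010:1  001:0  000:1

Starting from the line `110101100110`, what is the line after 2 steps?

111111100111
111111100111

111111100111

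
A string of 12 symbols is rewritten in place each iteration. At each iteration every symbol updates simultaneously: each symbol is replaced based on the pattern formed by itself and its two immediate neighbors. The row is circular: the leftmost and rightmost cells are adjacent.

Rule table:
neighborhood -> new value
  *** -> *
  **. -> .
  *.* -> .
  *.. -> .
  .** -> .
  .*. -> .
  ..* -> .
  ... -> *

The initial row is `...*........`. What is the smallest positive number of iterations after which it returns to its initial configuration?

**...*******
*..*..******
.......*****
.*****..***.
..***....*..
*..*..**...*
.........*..
********...*
*******..*..
.*****......
..***..*****
...*....***.
**...**..*..
...*........

14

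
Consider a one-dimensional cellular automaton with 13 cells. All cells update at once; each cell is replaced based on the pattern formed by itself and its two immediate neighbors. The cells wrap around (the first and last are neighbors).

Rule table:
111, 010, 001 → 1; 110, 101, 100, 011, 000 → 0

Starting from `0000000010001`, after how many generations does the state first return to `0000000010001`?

26

generation 1: 0000000110011
generation 2: 0000001000100
generation 3: 0000011001100
generation 4: 0000100010000
generation 5: 0001100110000
generation 6: 0010001000000
generation 7: 0110011000000
generation 8: 1000100000000
generation 9: 1001100000001
generation 10: 0010000000010
generation 11: 0110000000110
generation 12: 1000000001000
generation 13: 1000000011001
generation 14: 0000000100010
generation 15: 0000001100110
generation 16: 0000010001000
generation 17: 0000110011000
generation 18: 0001000100000
generation 19: 0011001100000
generation 20: 0100010000000
generation 21: 1100110000000
generation 22: 0001000000001
generation 23: 0011000000011
generation 24: 0100000000100
generation 25: 1100000001100
generation 26: 0000000010001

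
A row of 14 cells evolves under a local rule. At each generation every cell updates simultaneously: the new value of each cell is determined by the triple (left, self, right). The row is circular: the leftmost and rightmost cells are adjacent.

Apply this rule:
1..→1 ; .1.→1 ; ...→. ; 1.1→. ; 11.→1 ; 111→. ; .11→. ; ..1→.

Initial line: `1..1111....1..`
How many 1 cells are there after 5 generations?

11....11...11.
.11....11...1.
..11....11..11
1..11....11..1
11..11....11..
count of 1: 6

6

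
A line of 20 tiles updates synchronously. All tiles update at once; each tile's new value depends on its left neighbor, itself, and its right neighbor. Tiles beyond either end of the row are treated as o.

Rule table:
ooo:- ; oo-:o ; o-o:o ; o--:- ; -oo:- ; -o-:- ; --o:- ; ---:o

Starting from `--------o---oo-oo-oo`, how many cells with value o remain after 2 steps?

-oooooo---o--oo-oo--
o-----o-o-----oo-o--
count of o: 6

6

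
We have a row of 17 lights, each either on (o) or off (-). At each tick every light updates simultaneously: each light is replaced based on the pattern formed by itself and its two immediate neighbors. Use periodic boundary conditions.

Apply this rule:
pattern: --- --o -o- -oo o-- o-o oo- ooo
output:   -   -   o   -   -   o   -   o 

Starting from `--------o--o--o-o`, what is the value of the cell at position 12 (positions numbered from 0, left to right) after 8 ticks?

--------o--o--ooo
--------o--o---o-
--------o--o---o-  (fixed point — unchanged through tick 8)
position 12 holds -

-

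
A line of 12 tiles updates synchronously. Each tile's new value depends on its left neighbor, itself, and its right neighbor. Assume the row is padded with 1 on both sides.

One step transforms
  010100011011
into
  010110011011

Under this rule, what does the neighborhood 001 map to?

At position 6 the neighborhood is 001; the next row has 0 there.

0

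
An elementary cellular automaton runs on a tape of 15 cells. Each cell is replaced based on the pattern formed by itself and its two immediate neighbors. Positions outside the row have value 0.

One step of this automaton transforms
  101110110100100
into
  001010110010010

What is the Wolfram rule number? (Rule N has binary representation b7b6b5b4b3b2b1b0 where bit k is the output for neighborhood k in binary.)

position 3: 111 → 0  (bit 7 = 0)
position 4: 110 → 1  (bit 6 = 1)
position 1: 101 → 0  (bit 5 = 0)
position 10: 100 → 1  (bit 4 = 1)
position 2: 011 → 1  (bit 3 = 1)
position 0: 010 → 0  (bit 2 = 0)
position 11: 001 → 0  (bit 1 = 0)
position 14: 000 → 0  (bit 0 = 0)
bits b7..b0 = 01011000 = 88

88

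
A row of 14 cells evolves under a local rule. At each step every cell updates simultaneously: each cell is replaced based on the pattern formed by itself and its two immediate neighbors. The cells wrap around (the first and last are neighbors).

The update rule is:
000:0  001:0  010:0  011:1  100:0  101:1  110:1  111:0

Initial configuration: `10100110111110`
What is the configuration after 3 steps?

10000000000010

01000111100011
10000100100011
10000000000010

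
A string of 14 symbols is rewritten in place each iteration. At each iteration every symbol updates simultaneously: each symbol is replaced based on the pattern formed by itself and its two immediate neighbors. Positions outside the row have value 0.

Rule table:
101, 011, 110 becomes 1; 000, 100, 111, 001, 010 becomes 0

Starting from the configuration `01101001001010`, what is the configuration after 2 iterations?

01010000000000

iteration 1: 01110000000100
iteration 2: 01010000000000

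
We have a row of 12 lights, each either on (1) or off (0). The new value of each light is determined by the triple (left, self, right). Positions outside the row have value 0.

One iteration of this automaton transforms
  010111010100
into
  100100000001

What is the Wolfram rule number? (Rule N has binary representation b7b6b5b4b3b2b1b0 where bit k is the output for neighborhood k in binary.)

position 4: 111 → 0  (bit 7 = 0)
position 5: 110 → 0  (bit 6 = 0)
position 2: 101 → 0  (bit 5 = 0)
position 10: 100 → 0  (bit 4 = 0)
position 3: 011 → 1  (bit 3 = 1)
position 1: 010 → 0  (bit 2 = 0)
position 0: 001 → 1  (bit 1 = 1)
position 11: 000 → 1  (bit 0 = 1)
bits b7..b0 = 00001011 = 11

11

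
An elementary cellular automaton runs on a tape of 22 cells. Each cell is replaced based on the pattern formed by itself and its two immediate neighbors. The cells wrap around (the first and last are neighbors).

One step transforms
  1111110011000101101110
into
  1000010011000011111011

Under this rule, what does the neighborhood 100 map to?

0

At position 6 the neighborhood is 100; the next row has 0 there.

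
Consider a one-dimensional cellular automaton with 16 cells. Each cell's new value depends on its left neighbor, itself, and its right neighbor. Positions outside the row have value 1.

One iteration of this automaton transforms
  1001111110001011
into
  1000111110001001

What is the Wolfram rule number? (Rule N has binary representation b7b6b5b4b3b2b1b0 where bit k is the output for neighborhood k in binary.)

position 4: 111 → 1  (bit 7 = 1)
position 0: 110 → 1  (bit 6 = 1)
position 13: 101 → 0  (bit 5 = 0)
position 1: 100 → 0  (bit 4 = 0)
position 3: 011 → 0  (bit 3 = 0)
position 12: 010 → 1  (bit 2 = 1)
position 2: 001 → 0  (bit 1 = 0)
position 10: 000 → 0  (bit 0 = 0)
bits b7..b0 = 11000100 = 196

196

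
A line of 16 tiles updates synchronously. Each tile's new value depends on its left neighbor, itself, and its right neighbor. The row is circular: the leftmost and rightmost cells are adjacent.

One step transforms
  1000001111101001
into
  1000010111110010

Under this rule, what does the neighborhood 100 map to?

At position 1 the neighborhood is 100; the next row has 0 there.

0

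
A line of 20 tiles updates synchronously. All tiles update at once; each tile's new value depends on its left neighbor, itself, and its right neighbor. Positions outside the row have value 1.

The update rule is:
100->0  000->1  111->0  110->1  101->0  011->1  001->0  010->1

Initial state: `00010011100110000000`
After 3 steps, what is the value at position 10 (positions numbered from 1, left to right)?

0

step 1: 01010010100110111110
step 2: 01010010100110100010
step 3: 01010010100110101010
position 10 holds 0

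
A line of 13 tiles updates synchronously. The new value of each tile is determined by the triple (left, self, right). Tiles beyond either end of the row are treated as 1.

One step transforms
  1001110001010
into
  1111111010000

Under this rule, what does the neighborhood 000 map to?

At position 7 the neighborhood is 000; the next row has 0 there.

0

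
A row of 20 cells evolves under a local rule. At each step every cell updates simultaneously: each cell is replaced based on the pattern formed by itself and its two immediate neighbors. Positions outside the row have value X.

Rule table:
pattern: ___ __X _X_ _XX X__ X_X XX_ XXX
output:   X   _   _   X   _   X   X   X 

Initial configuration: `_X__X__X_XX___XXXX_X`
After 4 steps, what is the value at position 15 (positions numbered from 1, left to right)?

X

X_______XXX_X_XXXXXX
X_XXXXX_XXXX_XXXXXXX
XXXXXXXXXXXXXXXXXXXX
XXXXXXXXXXXXXXXXXXXX
position 15 holds X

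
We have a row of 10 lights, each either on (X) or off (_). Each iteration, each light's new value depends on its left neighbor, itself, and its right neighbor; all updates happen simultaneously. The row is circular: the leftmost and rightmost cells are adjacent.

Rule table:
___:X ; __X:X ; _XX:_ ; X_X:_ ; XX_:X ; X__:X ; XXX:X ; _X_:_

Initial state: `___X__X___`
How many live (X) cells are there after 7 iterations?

XXX_XX_XXX
XXX__X__XX
XXXXX_XX_X
XXXXX__X__
_XXXXXX_XX
__XXXXX__X
XX_XXXXXX_
count of X: 8

8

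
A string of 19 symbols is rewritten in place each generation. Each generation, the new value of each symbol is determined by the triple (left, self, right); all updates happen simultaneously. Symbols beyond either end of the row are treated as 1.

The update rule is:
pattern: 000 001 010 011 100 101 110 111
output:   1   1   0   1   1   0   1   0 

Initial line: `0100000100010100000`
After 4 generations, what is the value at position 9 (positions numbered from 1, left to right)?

0011111011100011111
1110001010111110000
0011110000100011111
1110011111011110000
position 9 holds 1

1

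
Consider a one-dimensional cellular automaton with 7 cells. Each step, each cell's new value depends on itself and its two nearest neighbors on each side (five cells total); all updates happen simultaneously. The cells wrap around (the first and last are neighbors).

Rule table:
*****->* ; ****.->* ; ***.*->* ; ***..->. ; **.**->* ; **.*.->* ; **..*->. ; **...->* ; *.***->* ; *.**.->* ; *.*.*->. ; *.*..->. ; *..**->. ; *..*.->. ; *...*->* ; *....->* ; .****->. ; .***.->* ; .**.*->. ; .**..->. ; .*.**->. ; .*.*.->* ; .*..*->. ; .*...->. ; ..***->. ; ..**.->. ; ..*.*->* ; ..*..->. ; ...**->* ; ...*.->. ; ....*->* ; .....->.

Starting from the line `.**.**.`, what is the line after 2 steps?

.**..**

step 1: ...**..
step 2: .**..**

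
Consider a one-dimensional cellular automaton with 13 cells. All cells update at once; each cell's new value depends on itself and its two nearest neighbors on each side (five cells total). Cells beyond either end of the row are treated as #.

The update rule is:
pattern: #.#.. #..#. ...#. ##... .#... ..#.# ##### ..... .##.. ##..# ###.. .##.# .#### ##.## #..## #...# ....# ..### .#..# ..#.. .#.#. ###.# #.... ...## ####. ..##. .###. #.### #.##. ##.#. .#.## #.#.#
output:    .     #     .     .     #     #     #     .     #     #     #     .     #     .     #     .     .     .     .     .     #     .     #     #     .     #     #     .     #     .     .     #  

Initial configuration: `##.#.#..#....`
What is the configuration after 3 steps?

##.###....#.#

...##..#.##.#
..######.#...
##.###....#.#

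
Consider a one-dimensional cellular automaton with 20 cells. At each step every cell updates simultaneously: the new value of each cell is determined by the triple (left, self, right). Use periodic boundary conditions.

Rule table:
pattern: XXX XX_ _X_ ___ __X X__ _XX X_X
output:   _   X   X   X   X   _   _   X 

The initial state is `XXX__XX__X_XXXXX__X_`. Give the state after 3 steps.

X______X_XXX____X_XX

step 1: __X_X_X_XXX____X_XXX
step 2: _XXXXXXX__X_XXXXX__X
step 3: X______X_XXX____X_XX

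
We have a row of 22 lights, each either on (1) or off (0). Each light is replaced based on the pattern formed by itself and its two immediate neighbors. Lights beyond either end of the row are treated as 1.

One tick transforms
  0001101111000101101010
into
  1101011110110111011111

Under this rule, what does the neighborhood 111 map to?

1

At position 7 the neighborhood is 111; the next row has 1 there.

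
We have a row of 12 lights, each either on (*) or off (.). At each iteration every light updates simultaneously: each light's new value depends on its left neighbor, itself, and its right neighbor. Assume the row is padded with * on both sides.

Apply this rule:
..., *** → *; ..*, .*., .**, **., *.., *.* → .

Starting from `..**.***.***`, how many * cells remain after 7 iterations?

iteration 1: ......*...**
iteration 2: .****...*..*
iteration 3: ..**..*.....
iteration 4: ........***.
iteration 5: .******..*..
iteration 6: ..****......
iteration 7: ...**..****.
count of *: 6

6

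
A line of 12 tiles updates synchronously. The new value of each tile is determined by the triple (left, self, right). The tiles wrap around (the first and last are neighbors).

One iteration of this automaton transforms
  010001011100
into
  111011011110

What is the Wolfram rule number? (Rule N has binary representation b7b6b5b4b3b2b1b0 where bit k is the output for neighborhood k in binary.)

position 8: 111 → 1  (bit 7 = 1)
position 9: 110 → 1  (bit 6 = 1)
position 6: 101 → 0  (bit 5 = 0)
position 2: 100 → 1  (bit 4 = 1)
position 7: 011 → 1  (bit 3 = 1)
position 1: 010 → 1  (bit 2 = 1)
position 0: 001 → 1  (bit 1 = 1)
position 3: 000 → 0  (bit 0 = 0)
bits b7..b0 = 11011110 = 222

222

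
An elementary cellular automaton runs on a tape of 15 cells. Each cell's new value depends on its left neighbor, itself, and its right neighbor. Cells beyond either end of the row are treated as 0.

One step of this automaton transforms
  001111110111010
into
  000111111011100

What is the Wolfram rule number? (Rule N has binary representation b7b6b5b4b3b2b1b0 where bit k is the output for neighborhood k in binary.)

position 3: 111 → 1  (bit 7 = 1)
position 7: 110 → 1  (bit 6 = 1)
position 8: 101 → 1  (bit 5 = 1)
position 14: 100 → 0  (bit 4 = 0)
position 2: 011 → 0  (bit 3 = 0)
position 13: 010 → 0  (bit 2 = 0)
position 1: 001 → 0  (bit 1 = 0)
position 0: 000 → 0  (bit 0 = 0)
bits b7..b0 = 11100000 = 224

224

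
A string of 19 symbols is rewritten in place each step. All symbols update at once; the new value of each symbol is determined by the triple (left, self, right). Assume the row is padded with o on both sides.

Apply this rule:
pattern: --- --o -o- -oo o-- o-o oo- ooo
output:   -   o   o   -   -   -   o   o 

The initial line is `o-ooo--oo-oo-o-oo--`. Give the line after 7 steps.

step 1: o--oo-o-o--o-o--o-o
step 2: o-o-o-o-o-oo-o-oo--
step 3: o-o-o-o-o--o-o--o-o
step 4: o-o-o-o-o-oo-o-oo--  (repeats step 2; period 2)
step 7: o-o-o-o-o--o-o--o-o

o-o-o-o-o--o-o--o-o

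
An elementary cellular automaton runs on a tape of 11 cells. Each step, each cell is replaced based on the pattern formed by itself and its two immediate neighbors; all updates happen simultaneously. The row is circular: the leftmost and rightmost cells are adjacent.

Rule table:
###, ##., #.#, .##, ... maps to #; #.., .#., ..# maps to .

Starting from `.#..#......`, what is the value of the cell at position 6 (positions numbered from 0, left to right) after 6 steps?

#

......#####
.####.#####
###########
###########  (fixed point — unchanged through step 6)
position 6 holds #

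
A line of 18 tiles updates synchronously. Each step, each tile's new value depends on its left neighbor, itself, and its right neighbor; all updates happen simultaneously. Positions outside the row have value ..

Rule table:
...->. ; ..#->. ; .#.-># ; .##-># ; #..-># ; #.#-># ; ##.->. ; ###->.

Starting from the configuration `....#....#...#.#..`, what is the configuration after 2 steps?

....#.#..#.#.#...#

....##...##..####.
....#.#..#.#.#...#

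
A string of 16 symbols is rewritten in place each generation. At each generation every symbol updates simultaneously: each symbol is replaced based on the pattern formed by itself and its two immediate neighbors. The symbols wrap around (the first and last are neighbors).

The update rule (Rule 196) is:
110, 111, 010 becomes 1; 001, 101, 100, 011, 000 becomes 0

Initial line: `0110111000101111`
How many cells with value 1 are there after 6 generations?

4

0010011000100111
0010001000100011
0010001000100001
0010001000100001  (fixed point — unchanged through generation 6)
count of 1: 4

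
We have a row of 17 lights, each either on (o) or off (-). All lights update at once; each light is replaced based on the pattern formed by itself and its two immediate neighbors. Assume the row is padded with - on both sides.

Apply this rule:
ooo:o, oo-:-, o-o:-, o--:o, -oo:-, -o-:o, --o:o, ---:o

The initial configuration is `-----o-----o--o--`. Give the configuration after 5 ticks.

ooo-ooooooooo-ooo

ooooooooooooooooo
-ooooooooooooooo-
o-ooooooooooooo-o
o--ooooooooooo--o
ooo-ooooooooo-ooo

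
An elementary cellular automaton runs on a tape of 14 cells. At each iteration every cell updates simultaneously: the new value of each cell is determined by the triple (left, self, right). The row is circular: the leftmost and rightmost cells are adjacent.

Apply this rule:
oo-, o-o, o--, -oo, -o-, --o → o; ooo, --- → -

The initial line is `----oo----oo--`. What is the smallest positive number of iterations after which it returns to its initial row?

iteration 1: ---oooo--oooo-
iteration 2: --oo--oooo--oo
iteration 3: ooooooo--ooooo
iteration 4: ------oooo----
iteration 5: -----oo--oo---
iteration 6: ----oooooooo--
iteration 7: ---oo------oo-
iteration 8: --oooo----oooo
iteration 9: ooo--oo--oo--o
iteration 10: --oooooooooooo
iteration 11: ooo----------o
iteration 12: --oo--------oo
iteration 13: ooooo------ooo
iteration 14: ----oo----oo--

14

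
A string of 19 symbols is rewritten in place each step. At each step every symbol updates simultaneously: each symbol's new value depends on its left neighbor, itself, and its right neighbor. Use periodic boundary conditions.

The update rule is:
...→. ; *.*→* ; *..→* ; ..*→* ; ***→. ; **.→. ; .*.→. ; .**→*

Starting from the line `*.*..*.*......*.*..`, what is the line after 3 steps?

.**.*.*.*.**.*.**.*

.*.**.*.*....*.*.**
*.**.*.*.*..*.*.**.
.**.*.*.*.**.*.**.*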